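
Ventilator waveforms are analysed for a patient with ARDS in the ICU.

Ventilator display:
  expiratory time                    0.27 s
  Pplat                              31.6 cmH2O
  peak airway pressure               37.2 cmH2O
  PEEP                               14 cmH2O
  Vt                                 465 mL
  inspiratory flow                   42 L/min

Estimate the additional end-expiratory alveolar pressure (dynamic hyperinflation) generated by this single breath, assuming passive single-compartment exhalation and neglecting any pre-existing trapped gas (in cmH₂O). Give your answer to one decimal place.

Flow: 42 L/min ÷ 60 = 0.7 L/s.
R = (PIP − Pplat)/V̇ = (37.2 − 31.6) / 0.7 = 5.6/0.7 = 8.0 cmH2O·s/L.
C = Vt/(Pplat − PEEP) = 465.0 / (31.6 − 14) = 465.0/17.6 = 26.42 mL/cmH2O.
τ = R × C = 8.0 × 0.02642 L/cmH2O = 0.2114 s.
Fraction remaining = e^(−Te/τ) = e^(−0.27/0.2114) = 0.2788; trapped volume = 465.0 × 0.2788 = 129.64 mL.
Additional alveolar pressure from trapping ≈ V_trapped / C = 129.64 / 26.42 = 4.907 cmH2O.

4.9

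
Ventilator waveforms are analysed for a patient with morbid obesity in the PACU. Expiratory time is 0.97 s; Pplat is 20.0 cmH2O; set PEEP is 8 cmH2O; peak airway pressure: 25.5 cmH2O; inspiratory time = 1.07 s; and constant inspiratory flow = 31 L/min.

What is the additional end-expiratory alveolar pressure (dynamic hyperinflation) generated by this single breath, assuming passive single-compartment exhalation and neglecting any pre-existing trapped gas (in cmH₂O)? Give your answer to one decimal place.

1.7

Flow: 31 L/min ÷ 60 = 0.5167 L/s.
Vt = flow × Ti = 0.5167 L/s × 1.07 s × 1000 mL/L = 552.87 mL.
R = (PIP − Pplat)/V̇ = (25.5 − 20.0) / 0.5167 = 5.5/0.5167 = 10.644 cmH2O·s/L.
C = Vt/(Pplat − PEEP) = 552.87 / (20.0 − 8) = 552.87/12.0 = 46.073 mL/cmH2O.
τ = R × C = 10.644 × 0.04607 L/cmH2O = 0.4904 s.
Fraction remaining = e^(−Te/τ) = e^(−0.97/0.4904) = 0.1383; trapped volume = 552.87 × 0.1383 = 76.462 mL.
Additional alveolar pressure from trapping ≈ V_trapped / C = 76.462 / 46.073 = 1.66 cmH2O.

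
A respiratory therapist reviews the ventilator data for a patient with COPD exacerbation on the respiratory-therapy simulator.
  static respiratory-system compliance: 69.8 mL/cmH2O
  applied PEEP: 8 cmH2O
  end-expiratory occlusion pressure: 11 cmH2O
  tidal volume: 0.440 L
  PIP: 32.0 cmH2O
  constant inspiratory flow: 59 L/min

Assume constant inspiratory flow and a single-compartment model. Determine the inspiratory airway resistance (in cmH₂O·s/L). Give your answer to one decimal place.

14.9

Flow: 59 L/min ÷ 60 = 0.9833 L/s.
Total PEEP = 11 cmH2O (set 8 + intrinsic 3); this is the baseline alveolar pressure.
Equation of motion (constant flow): PIP = Vt/C + R·V̇ + PEEP.
R·V̇ = PIP − Vt/C − PEEP = 32.0 − 440/69.8 − 11 = 32.0 − 6.304 − 11 = 14.696 cmH2O.
R = 14.696 / 0.9833 = 14.946 cmH2O·s/L.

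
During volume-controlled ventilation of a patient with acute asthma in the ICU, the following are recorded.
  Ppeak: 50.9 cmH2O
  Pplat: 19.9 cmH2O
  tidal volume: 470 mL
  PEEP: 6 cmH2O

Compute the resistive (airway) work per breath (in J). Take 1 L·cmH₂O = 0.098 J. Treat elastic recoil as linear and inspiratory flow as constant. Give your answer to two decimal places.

1.43

With constant inspiratory flow the resistive pressure is constant at PIP − Pplat = 50.9 − 19.9 = 31.0 cmH2O, so resistive work = 31.0 × 0.470 = 14.57 L·cmH2O.
× 0.098 J/(L·cmH2O) → 1.428 J.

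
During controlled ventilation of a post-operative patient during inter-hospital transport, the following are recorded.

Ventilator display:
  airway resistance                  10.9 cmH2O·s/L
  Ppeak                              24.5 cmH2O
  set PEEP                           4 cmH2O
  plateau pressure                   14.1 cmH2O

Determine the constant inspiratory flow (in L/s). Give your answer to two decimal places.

0.95

flow = (PIP − Pplat) / Raw = 10.4 / 10.9 = 0.9541 L/s.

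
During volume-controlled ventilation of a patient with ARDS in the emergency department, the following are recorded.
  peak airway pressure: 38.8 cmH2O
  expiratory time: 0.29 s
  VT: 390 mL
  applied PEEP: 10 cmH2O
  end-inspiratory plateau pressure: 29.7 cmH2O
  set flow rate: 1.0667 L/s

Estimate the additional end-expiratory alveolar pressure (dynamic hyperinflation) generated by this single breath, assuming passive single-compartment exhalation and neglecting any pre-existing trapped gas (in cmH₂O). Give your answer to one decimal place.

3.5

R = (PIP − Pplat)/V̇ = (38.8 − 29.7) / 1.0667 = 9.1/1.0667 = 8.531 cmH2O·s/L.
C = Vt/(Pplat − PEEP) = 390.0 / (29.7 − 10) = 390.0/19.7 = 19.797 mL/cmH2O.
τ = R × C = 8.531 × 0.0198 L/cmH2O = 0.1689 s.
Fraction remaining = e^(−Te/τ) = e^(−0.29/0.1689) = 0.1796; trapped volume = 390.0 × 0.1796 = 70.044 mL.
Additional alveolar pressure from trapping ≈ V_trapped / C = 70.044 / 19.797 = 3.538 cmH2O.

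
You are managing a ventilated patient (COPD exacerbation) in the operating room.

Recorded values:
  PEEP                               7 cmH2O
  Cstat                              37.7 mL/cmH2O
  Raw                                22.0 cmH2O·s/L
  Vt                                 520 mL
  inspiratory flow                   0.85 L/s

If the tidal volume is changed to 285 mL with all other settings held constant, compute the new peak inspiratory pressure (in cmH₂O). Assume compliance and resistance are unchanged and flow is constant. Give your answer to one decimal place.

PIP = Vt/C + R·V̇ + PEEP (constant-flow equation of motion).
Only the elastic term changes: ΔPIP = ΔVt / C = (285 − 520) / 37.7 = -6.233 cmH2O.
Original PIP = 520/37.7 + 22.0×0.85 + 7 = 39.493 cmH2O; new PIP = 39.493 + (-6.233) = 33.26 cmH2O.

33.3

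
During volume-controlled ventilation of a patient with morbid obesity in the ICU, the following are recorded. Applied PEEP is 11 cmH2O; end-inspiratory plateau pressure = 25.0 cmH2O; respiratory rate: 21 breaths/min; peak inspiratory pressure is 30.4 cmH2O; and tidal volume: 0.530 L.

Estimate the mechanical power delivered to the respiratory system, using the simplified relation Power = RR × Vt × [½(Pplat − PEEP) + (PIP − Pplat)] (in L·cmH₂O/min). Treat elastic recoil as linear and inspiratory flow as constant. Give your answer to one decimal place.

Per-breath work = Vt × [½(Pplat−PEEP) + (PIP−Pplat)] = 0.530 × [0.5×14.0 + 5.4] = 0.530 × 12.4 = 6.572 L·cmH2O.
Power = 21 × 6.572 = 138.01 L·cmH2O/min.

138.0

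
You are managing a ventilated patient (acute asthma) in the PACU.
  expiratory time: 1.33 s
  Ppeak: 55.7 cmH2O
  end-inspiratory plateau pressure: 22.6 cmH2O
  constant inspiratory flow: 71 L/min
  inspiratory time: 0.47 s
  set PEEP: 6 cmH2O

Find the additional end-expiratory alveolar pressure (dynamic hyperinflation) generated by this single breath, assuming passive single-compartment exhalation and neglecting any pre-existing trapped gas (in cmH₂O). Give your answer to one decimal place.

Flow: 71 L/min ÷ 60 = 1.1833 L/s.
Vt = flow × Ti = 1.1833 L/s × 0.47 s × 1000 mL/L = 556.15 mL.
R = (PIP − Pplat)/V̇ = (55.7 − 22.6) / 1.1833 = 33.1/1.1833 = 27.973 cmH2O·s/L.
C = Vt/(Pplat − PEEP) = 556.15 / (22.6 − 6) = 556.15/16.6 = 33.503 mL/cmH2O.
τ = R × C = 27.973 × 0.0335 L/cmH2O = 0.9371 s.
Fraction remaining = e^(−Te/τ) = e^(−1.33/0.9371) = 0.2419; trapped volume = 556.15 × 0.2419 = 134.53 mL.
Additional alveolar pressure from trapping ≈ V_trapped / C = 134.53 / 33.503 = 4.015 cmH2O.

4.0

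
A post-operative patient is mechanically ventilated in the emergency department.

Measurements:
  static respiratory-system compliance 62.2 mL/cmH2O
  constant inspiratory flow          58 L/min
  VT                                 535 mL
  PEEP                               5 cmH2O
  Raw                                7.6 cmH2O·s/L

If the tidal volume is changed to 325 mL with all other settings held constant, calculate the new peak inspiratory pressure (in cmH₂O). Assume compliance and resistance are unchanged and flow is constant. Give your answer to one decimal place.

17.6

Flow: 58 L/min ÷ 60 = 0.9667 L/s.
PIP = Vt/C + R·V̇ + PEEP (constant-flow equation of motion).
Only the elastic term changes: ΔPIP = ΔVt / C = (325 − 535) / 62.2 = -3.376 cmH2O.
Original PIP = 535/62.2 + 7.6×0.9667 + 5 = 20.948 cmH2O; new PIP = 20.948 + (-3.376) = 17.572 cmH2O.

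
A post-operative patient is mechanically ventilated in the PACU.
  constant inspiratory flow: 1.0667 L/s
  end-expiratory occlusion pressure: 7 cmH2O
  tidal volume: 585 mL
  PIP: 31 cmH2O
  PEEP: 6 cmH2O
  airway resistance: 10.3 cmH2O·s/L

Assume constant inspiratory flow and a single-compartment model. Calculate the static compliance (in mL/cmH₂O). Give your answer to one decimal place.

45.0

Total PEEP = 7 cmH2O (set 6 + intrinsic 1); this is the baseline alveolar pressure.
Equation of motion (constant flow): PIP = Vt/C + R·V̇ + PEEP.
Vt/C = PIP − R·V̇ − PEEP = 31 − 10.3×1.0667 − 7 = 31 − 10.987 − 7 = 13.013 cmH2O.
C = Vt / 13.013 = 585 / 13.013 = 44.955 mL/cmH2O.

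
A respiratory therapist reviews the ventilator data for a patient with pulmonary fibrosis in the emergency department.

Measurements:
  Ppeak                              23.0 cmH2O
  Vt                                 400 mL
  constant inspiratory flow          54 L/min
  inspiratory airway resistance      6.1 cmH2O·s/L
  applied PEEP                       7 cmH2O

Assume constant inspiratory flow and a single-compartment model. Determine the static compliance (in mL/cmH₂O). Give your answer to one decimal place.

Flow: 54 L/min ÷ 60 = 0.9 L/s.
Equation of motion (constant flow): PIP = Vt/C + R·V̇ + PEEP.
Vt/C = PIP − R·V̇ − PEEP = 23.0 − 6.1×0.9 − 7 = 23.0 − 5.49 − 7 = 10.51 cmH2O.
C = Vt / 10.51 = 400 / 10.51 = 38.059 mL/cmH2O.

38.1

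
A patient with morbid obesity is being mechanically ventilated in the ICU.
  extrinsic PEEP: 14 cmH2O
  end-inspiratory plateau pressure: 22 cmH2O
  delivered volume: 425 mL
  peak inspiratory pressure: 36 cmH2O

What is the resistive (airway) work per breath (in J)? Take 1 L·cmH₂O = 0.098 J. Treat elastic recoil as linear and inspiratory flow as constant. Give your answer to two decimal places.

0.58

With constant inspiratory flow the resistive pressure is constant at PIP − Pplat = 36 − 22 = 14.0 cmH2O, so resistive work = 14.0 × 0.425 = 5.95 L·cmH2O.
× 0.098 J/(L·cmH2O) → 0.5831 J.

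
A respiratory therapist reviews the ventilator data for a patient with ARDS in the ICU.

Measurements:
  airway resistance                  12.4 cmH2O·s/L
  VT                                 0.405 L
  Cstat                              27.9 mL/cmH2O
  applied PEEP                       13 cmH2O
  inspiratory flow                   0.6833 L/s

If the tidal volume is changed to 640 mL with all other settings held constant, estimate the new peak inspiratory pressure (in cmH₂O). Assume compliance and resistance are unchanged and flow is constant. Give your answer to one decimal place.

PIP = Vt/C + R·V̇ + PEEP (constant-flow equation of motion).
Only the elastic term changes: ΔPIP = ΔVt / C = (640 − 405) / 27.9 = 8.423 cmH2O.
Original PIP = 405/27.9 + 12.4×0.6833 + 13 = 35.989 cmH2O; new PIP = 35.989 + (8.423) = 44.412 cmH2O.

44.4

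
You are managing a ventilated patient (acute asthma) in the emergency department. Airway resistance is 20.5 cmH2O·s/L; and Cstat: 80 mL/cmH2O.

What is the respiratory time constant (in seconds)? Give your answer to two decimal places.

τ = R × C = 20.5 × 80 mL/cmH2O = 20.5 × 0.080 L/cmH2O = 1.64 s.

1.64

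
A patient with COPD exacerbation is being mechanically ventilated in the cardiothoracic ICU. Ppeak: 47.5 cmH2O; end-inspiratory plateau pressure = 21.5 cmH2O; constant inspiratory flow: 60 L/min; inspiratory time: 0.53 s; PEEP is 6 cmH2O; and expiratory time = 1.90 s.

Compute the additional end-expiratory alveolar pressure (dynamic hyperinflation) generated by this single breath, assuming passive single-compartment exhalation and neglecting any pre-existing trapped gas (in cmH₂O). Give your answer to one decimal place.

1.8

Flow: 60 L/min ÷ 60 = 1 L/s.
Vt = flow × Ti = 1 L/s × 0.53 s × 1000 mL/L = 530.0 mL.
R = (PIP − Pplat)/V̇ = (47.5 − 21.5) / 1 = 26.0/1 = 26.0 cmH2O·s/L.
C = Vt/(Pplat − PEEP) = 530.0 / (21.5 − 6) = 530.0/15.5 = 34.194 mL/cmH2O.
τ = R × C = 26.0 × 0.03419 L/cmH2O = 0.8889 s.
Fraction remaining = e^(−Te/τ) = e^(−1.90/0.8889) = 0.118; trapped volume = 530.0 × 0.118 = 62.54 mL.
Additional alveolar pressure from trapping ≈ V_trapped / C = 62.54 / 34.194 = 1.829 cmH2O.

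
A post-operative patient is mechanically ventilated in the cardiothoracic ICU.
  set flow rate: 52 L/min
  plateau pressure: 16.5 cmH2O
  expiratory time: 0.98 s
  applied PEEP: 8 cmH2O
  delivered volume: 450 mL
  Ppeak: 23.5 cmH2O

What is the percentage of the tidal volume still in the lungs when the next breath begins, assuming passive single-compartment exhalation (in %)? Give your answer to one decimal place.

10.1

Flow: 52 L/min ÷ 60 = 0.8667 L/s.
R = (PIP − Pplat)/V̇ = (23.5 − 16.5) / 0.8667 = 7.0/0.8667 = 8.077 cmH2O·s/L.
C = Vt/(Pplat − PEEP) = 450.0 / (16.5 − 8) = 450.0/8.5 = 52.941 mL/cmH2O.
τ = R × C = 8.077 × 0.05294 L/cmH2O = 0.4276 s.
Fraction remaining at end-expiration = e^(−Te/τ) = e^(−0.98/0.4276) = 0.1011 → 10.11%.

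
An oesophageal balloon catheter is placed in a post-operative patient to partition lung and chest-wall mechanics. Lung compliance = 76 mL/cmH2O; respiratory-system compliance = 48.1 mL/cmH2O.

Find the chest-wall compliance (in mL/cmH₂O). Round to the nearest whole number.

131

1/Ccw = 1/Crs − 1/CL.
1/Ccw = 1/48.1 − 1/76 = 0.007632.
Ccw = 131.03 mL/cmH2O.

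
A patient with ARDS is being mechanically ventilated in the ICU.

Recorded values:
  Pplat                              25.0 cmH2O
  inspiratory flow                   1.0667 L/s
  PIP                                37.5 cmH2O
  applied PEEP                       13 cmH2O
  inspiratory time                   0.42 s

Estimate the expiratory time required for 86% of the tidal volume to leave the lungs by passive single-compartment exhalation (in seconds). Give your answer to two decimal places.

Vt = flow × Ti = 1.0667 L/s × 0.42 s × 1000 mL/L = 448.01 mL.
R = (PIP − Pplat)/V̇ = (37.5 − 25.0) / 1.0667 = 12.5/1.0667 = 11.718 cmH2O·s/L.
C = Vt/(Pplat − PEEP) = 448.01 / (25.0 − 13) = 448.01/12.0 = 37.334 mL/cmH2O.
τ = R × C = 11.718 × 0.03733 L/cmH2O = 0.4374 s.
t = −τ·ln(1 − 0.86) = −0.4374·ln(0.14) = 0.86 s.

0.86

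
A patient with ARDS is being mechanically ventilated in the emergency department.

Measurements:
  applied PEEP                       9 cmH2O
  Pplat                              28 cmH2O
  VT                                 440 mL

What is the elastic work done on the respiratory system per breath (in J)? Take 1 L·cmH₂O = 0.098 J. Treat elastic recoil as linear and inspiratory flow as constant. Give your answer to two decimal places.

Elastic work ≈ ½ × (Pplat − PEEP) × Vt = 0.5 × (28 − 9) × 0.440 L = 0.5 × 19.0 × 0.440 = 4.18 L·cmH2O.
× 0.098 J/(L·cmH2O) → 0.4096 J.

0.41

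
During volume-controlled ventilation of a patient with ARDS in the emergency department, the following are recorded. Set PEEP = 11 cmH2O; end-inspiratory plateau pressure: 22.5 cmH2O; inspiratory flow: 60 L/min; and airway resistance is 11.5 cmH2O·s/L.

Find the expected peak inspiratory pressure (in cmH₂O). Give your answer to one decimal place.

Flow: 60 L/min ÷ 60 = 1 L/s.
PIP = Pplat + Raw × flow = 22.5 + 11.5 × 1 = 22.5 + 11.5 = 34.0 cmH2O.

34.0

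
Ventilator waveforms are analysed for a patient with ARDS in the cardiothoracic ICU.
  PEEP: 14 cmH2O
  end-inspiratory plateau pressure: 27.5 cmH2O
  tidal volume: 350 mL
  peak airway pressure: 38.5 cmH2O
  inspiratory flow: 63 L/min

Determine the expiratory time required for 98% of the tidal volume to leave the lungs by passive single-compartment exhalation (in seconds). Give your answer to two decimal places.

Flow: 63 L/min ÷ 60 = 1.05 L/s.
R = (PIP − Pplat)/V̇ = (38.5 − 27.5) / 1.05 = 11.0/1.05 = 10.476 cmH2O·s/L.
C = Vt/(Pplat − PEEP) = 350.0 / (27.5 − 14) = 350.0/13.5 = 25.926 mL/cmH2O.
τ = R × C = 10.476 × 0.02593 L/cmH2O = 0.2716 s.
t = −τ·ln(1 − 0.98) = −0.2716·ln(0.02) = 1.063 s.

1.06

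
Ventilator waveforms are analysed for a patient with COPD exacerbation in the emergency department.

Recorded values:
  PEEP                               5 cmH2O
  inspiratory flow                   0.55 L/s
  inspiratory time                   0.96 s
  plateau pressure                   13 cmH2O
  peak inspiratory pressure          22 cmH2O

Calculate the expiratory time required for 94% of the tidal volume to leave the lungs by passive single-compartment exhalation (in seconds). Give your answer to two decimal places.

3.04

Vt = flow × Ti = 0.55 L/s × 0.96 s × 1000 mL/L = 528.0 mL.
R = (PIP − Pplat)/V̇ = (22 − 13) / 0.55 = 9.0/0.55 = 16.364 cmH2O·s/L.
C = Vt/(Pplat − PEEP) = 528.0 / (13 − 5) = 528.0/8.0 = 66.0 mL/cmH2O.
τ = R × C = 16.364 × 0.066 L/cmH2O = 1.08 s.
t = −τ·ln(1 − 0.94) = −1.08·ln(0.06) = 3.038 s.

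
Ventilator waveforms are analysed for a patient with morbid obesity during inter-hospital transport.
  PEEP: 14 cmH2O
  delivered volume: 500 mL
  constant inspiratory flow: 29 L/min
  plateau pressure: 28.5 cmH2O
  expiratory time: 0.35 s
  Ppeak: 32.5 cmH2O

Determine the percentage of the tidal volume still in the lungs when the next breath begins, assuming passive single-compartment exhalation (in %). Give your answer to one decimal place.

29.3

Flow: 29 L/min ÷ 60 = 0.4833 L/s.
R = (PIP − Pplat)/V̇ = (32.5 − 28.5) / 0.4833 = 4.0/0.4833 = 8.276 cmH2O·s/L.
C = Vt/(Pplat − PEEP) = 500.0 / (28.5 − 14) = 500.0/14.5 = 34.483 mL/cmH2O.
τ = R × C = 8.276 × 0.03448 L/cmH2O = 0.2854 s.
Fraction remaining at end-expiration = e^(−Te/τ) = e^(−0.35/0.2854) = 0.2934 → 29.34%.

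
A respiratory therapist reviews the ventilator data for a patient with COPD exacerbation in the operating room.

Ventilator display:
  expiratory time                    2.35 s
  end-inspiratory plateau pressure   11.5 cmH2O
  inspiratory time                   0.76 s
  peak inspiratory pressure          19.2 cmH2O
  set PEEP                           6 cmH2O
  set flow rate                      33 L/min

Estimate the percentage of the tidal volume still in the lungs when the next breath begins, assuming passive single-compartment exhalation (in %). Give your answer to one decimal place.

Flow: 33 L/min ÷ 60 = 0.55 L/s.
Vt = flow × Ti = 0.55 L/s × 0.76 s × 1000 mL/L = 418.0 mL.
R = (PIP − Pplat)/V̇ = (19.2 − 11.5) / 0.55 = 7.7/0.55 = 14.0 cmH2O·s/L.
C = Vt/(Pplat − PEEP) = 418.0 / (11.5 − 6) = 418.0/5.5 = 76.0 mL/cmH2O.
τ = R × C = 14.0 × 0.076 L/cmH2O = 1.064 s.
Fraction remaining at end-expiration = e^(−Te/τ) = e^(−2.35/1.064) = 0.1098 → 10.98%.

11.0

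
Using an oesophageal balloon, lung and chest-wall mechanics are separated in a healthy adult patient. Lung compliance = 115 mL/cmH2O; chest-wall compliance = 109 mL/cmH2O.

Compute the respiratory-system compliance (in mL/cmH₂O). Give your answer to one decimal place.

56.0

Lung and chest wall are elastances in series: 1/Crs = 1/CL + 1/Ccw.
1/Crs = 1/115 + 1/109 = 0.01787.
Crs = 55.96 mL/cmH2O.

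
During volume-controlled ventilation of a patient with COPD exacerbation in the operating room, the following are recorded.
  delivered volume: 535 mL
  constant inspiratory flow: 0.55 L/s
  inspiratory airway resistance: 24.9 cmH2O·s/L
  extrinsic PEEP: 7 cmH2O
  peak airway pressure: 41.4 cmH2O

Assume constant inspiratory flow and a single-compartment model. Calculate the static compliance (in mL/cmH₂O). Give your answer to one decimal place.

Equation of motion (constant flow): PIP = Vt/C + R·V̇ + PEEP.
Vt/C = PIP − R·V̇ − PEEP = 41.4 − 24.9×0.55 − 7 = 41.4 − 13.695 − 7 = 20.705 cmH2O.
C = Vt / 20.705 = 535 / 20.705 = 25.839 mL/cmH2O.

25.8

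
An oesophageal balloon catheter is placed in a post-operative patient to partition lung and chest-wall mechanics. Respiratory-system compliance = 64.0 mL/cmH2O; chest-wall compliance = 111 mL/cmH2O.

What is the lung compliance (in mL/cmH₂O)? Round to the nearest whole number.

1/CL = 1/Crs − 1/Ccw.
1/CL = 1/64.0 − 1/111 = 0.006616.
CL = 151.15 mL/cmH2O.

151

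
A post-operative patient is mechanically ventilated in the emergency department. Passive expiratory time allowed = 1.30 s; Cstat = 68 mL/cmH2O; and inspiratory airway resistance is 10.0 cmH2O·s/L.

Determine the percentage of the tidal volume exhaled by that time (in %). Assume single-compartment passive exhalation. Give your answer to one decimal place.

85.2

τ = R × C = 10.0 × 68 mL/cmH2O = 10.0 × 0.068 L/cmH2O = 0.68 s.
Passive exhalation: V(t)/V₀ = e^(−t/τ) = e^(−1.30/0.68) = 0.1478.
Fraction exhaled = 1 − 0.1478 = 0.8522 → 85.22%.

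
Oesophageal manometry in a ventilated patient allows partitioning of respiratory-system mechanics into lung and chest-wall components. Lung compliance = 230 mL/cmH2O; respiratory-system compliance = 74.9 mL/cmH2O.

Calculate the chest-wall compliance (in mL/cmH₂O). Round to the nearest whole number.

1/Ccw = 1/Crs − 1/CL.
1/Ccw = 1/74.9 − 1/230 = 0.009003.
Ccw = 111.07 mL/cmH2O.

111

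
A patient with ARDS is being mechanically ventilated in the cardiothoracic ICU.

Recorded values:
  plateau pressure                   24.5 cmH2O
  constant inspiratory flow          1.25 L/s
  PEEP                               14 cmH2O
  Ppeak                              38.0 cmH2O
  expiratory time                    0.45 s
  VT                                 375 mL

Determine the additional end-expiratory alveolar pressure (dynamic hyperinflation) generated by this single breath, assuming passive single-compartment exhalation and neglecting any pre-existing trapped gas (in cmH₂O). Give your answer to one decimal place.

3.3

R = (PIP − Pplat)/V̇ = (38.0 − 24.5) / 1.25 = 13.5/1.25 = 10.8 cmH2O·s/L.
C = Vt/(Pplat − PEEP) = 375.0 / (24.5 − 14) = 375.0/10.5 = 35.714 mL/cmH2O.
τ = R × C = 10.8 × 0.03571 L/cmH2O = 0.3857 s.
Fraction remaining = e^(−Te/τ) = e^(−0.45/0.3857) = 0.3114; trapped volume = 375.0 × 0.3114 = 116.78 mL.
Additional alveolar pressure from trapping ≈ V_trapped / C = 116.78 / 35.714 = 3.27 cmH2O.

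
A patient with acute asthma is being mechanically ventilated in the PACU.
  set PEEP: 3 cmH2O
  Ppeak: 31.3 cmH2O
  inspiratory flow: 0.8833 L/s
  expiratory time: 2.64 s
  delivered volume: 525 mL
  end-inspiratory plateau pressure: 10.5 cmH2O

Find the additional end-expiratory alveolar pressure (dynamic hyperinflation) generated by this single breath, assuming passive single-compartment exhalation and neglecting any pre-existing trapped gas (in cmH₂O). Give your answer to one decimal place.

1.5

R = (PIP − Pplat)/V̇ = (31.3 − 10.5) / 0.8833 = 20.8/0.8833 = 23.548 cmH2O·s/L.
C = Vt/(Pplat − PEEP) = 525.0 / (10.5 − 3) = 525.0/7.5 = 70.0 mL/cmH2O.
τ = R × C = 23.548 × 0.07 L/cmH2O = 1.648 s.
Fraction remaining = e^(−Te/τ) = e^(−2.64/1.648) = 0.2015; trapped volume = 525.0 × 0.2015 = 105.79 mL.
Additional alveolar pressure from trapping ≈ V_trapped / C = 105.79 / 70.0 = 1.511 cmH2O.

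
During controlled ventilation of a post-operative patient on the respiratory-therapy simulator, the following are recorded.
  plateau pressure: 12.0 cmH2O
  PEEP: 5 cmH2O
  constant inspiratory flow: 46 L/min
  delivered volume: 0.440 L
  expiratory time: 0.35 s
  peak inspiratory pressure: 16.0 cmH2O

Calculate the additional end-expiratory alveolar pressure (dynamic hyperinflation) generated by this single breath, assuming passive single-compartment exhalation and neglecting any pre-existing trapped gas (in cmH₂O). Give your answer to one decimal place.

Flow: 46 L/min ÷ 60 = 0.7667 L/s.
R = (PIP − Pplat)/V̇ = (16.0 − 12.0) / 0.7667 = 4.0/0.7667 = 5.217 cmH2O·s/L.
C = Vt/(Pplat − PEEP) = 440.0 / (12.0 − 5) = 440.0/7.0 = 62.857 mL/cmH2O.
τ = R × C = 5.217 × 0.06286 L/cmH2O = 0.3279 s.
Fraction remaining = e^(−Te/τ) = e^(−0.35/0.3279) = 0.3439; trapped volume = 440.0 × 0.3439 = 151.32 mL.
Additional alveolar pressure from trapping ≈ V_trapped / C = 151.32 / 62.857 = 2.407 cmH2O.

2.4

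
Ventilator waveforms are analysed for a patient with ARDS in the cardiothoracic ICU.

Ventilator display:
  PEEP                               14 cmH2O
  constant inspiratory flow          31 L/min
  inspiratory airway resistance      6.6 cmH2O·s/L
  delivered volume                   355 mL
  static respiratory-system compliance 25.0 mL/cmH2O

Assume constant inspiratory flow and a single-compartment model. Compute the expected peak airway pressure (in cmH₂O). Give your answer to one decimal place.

31.6

Flow: 31 L/min ÷ 60 = 0.5167 L/s.
Equation of motion (constant flow): PIP = Vt/C + R·V̇ + PEEP.
PIP = 355/25.0 + 6.6×0.5167 + 14 = 14.2 + 3.41 + 14 = 31.61 cmH2O.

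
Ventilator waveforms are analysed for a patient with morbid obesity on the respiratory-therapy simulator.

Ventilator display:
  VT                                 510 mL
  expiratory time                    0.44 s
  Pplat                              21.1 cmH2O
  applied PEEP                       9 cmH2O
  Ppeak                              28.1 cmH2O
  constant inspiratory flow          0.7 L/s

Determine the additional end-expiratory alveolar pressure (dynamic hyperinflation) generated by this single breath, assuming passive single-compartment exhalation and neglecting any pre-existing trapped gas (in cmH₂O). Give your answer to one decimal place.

R = (PIP − Pplat)/V̇ = (28.1 − 21.1) / 0.7 = 7.0/0.7 = 10.0 cmH2O·s/L.
C = Vt/(Pplat − PEEP) = 510.0 / (21.1 − 9) = 510.0/12.1 = 42.149 mL/cmH2O.
τ = R × C = 10.0 × 0.04215 L/cmH2O = 0.4215 s.
Fraction remaining = e^(−Te/τ) = e^(−0.44/0.4215) = 0.3521; trapped volume = 510.0 × 0.3521 = 179.57 mL.
Additional alveolar pressure from trapping ≈ V_trapped / C = 179.57 / 42.149 = 4.26 cmH2O.

4.3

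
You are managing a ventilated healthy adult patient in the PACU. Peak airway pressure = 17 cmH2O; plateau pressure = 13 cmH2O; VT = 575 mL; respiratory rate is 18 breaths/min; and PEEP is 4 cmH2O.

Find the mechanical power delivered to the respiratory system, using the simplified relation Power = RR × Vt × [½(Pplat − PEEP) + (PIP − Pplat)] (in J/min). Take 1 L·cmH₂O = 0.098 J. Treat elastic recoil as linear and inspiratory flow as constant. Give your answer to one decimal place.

8.6

Per-breath work = Vt × [½(Pplat−PEEP) + (PIP−Pplat)] = 0.575 × [0.5×9.0 + 4.0] = 0.575 × 8.5 = 4.888 L·cmH2O.
Power = 18 × 4.888 = 87.984 L·cmH2O/min.
× 0.098 J/(L·cmH2O) → 8.622 J/min.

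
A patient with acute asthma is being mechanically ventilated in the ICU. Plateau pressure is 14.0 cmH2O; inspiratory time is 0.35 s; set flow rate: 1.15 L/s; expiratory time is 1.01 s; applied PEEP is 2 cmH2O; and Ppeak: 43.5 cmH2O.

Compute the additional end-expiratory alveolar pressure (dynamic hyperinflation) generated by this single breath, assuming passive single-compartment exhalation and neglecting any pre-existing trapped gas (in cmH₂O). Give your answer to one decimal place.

3.7

Vt = flow × Ti = 1.15 L/s × 0.35 s × 1000 mL/L = 402.5 mL.
R = (PIP − Pplat)/V̇ = (43.5 − 14.0) / 1.15 = 29.5/1.15 = 25.652 cmH2O·s/L.
C = Vt/(Pplat − PEEP) = 402.5 / (14.0 − 2) = 402.5/12.0 = 33.542 mL/cmH2O.
τ = R × C = 25.652 × 0.03354 L/cmH2O = 0.8604 s.
Fraction remaining = e^(−Te/τ) = e^(−1.01/0.8604) = 0.3092; trapped volume = 402.5 × 0.3092 = 124.45 mL.
Additional alveolar pressure from trapping ≈ V_trapped / C = 124.45 / 33.542 = 3.71 cmH2O.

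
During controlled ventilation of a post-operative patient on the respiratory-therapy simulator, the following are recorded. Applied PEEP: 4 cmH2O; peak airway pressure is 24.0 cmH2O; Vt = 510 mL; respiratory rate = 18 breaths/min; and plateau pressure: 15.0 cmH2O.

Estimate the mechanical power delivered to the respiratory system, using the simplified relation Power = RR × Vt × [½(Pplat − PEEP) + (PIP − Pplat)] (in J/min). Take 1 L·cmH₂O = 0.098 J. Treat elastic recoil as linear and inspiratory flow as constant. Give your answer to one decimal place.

13.0

Per-breath work = Vt × [½(Pplat−PEEP) + (PIP−Pplat)] = 0.510 × [0.5×11.0 + 9.0] = 0.510 × 14.5 = 7.395 L·cmH2O.
Power = 18 × 7.395 = 133.11 L·cmH2O/min.
× 0.098 J/(L·cmH2O) → 13.045 J/min.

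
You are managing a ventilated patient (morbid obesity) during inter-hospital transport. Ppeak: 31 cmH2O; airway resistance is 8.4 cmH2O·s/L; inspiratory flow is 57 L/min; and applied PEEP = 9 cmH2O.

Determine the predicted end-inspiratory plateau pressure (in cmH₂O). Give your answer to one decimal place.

23.0

Flow: 57 L/min ÷ 60 = 0.95 L/s.
Pplat = PIP − Raw × flow = 31 − 8.4 × 0.95 = 31 − 7.98 = 23.02 cmH2O.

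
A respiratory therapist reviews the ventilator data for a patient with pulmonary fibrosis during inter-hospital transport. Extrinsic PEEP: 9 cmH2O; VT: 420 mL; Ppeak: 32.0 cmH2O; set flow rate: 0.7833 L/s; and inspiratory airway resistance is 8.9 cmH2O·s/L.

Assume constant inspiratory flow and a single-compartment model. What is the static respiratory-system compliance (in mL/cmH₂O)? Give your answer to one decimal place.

26.2

Equation of motion (constant flow): PIP = Vt/C + R·V̇ + PEEP.
Vt/C = PIP − R·V̇ − PEEP = 32.0 − 8.9×0.7833 − 9 = 32.0 − 6.971 − 9 = 16.029 cmH2O.
C = Vt / 16.029 = 420 / 16.029 = 26.203 mL/cmH2O.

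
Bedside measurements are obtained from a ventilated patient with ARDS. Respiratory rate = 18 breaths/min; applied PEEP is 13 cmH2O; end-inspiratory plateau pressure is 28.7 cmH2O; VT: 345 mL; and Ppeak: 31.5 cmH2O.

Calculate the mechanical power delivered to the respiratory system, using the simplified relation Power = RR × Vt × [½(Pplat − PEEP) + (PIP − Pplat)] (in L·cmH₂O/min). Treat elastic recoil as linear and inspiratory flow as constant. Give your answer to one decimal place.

66.1

Per-breath work = Vt × [½(Pplat−PEEP) + (PIP−Pplat)] = 0.345 × [0.5×15.7 + 2.8] = 0.345 × 10.65 = 3.674 L·cmH2O.
Power = 18 × 3.674 = 66.132 L·cmH2O/min.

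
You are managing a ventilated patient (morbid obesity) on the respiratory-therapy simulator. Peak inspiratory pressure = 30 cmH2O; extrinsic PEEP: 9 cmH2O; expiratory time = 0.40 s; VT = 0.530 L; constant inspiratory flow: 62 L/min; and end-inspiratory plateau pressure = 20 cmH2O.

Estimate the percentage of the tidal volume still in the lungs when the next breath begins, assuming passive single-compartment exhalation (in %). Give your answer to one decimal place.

Flow: 62 L/min ÷ 60 = 1.0333 L/s.
R = (PIP − Pplat)/V̇ = (30 − 20) / 1.0333 = 10.0/1.0333 = 9.678 cmH2O·s/L.
C = Vt/(Pplat − PEEP) = 530.0 / (20 − 9) = 530.0/11.0 = 48.182 mL/cmH2O.
τ = R × C = 9.678 × 0.04818 L/cmH2O = 0.4663 s.
Fraction remaining at end-expiration = e^(−Te/τ) = e^(−0.40/0.4663) = 0.4241 → 42.41%.

42.4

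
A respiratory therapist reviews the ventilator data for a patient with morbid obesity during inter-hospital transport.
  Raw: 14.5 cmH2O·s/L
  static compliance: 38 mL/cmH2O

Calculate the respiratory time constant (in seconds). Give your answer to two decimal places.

0.55

τ = R × C = 14.5 × 38 mL/cmH2O = 14.5 × 0.038 L/cmH2O = 0.551 s.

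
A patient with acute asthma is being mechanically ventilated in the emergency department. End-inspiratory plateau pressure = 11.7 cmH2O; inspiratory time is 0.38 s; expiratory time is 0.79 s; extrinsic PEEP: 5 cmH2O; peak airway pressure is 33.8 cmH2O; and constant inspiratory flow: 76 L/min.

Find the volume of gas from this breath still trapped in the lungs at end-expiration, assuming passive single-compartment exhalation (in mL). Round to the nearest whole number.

256

Flow: 76 L/min ÷ 60 = 1.2667 L/s.
Vt = flow × Ti = 1.2667 L/s × 0.38 s × 1000 mL/L = 481.35 mL.
R = (PIP − Pplat)/V̇ = (33.8 − 11.7) / 1.2667 = 22.1/1.2667 = 17.447 cmH2O·s/L.
C = Vt/(Pplat − PEEP) = 481.35 / (11.7 − 5) = 481.35/6.7 = 71.843 mL/cmH2O.
τ = R × C = 17.447 × 0.07184 L/cmH2O = 1.253 s.
Fraction remaining = e^(−Te/τ) = e^(−0.79/1.253) = 0.5323.
Trapped volume = 481.35 × 0.5323 = 256.22 mL.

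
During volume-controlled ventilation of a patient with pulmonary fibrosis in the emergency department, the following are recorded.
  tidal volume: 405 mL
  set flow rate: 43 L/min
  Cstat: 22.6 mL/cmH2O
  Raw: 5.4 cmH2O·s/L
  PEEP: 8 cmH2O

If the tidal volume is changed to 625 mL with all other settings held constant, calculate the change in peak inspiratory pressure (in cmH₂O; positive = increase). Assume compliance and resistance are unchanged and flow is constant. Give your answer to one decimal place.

PIP = Vt/C + R·V̇ + PEEP (constant-flow equation of motion).
Only the elastic term changes: ΔPIP = ΔVt / C = (625 − 405) / 22.6 = 9.735 cmH2O.

9.7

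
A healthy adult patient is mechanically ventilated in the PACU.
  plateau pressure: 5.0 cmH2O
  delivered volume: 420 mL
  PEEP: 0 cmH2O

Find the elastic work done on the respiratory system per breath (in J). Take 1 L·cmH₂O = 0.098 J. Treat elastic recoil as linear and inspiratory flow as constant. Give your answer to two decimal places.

Elastic work ≈ ½ × (Pplat − PEEP) × Vt = 0.5 × (5.0 − 0) × 0.420 L = 0.5 × 5.0 × 0.420 = 1.05 L·cmH2O.
× 0.098 J/(L·cmH2O) → 0.1029 J.

0.10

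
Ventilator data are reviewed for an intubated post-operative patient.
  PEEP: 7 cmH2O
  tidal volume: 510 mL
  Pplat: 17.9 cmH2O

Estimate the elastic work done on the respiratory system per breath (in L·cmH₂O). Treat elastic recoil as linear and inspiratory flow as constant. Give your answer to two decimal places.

Elastic work ≈ ½ × (Pplat − PEEP) × Vt = 0.5 × (17.9 − 7) × 0.510 L = 0.5 × 10.9 × 0.510 = 2.78 L·cmH2O.

2.78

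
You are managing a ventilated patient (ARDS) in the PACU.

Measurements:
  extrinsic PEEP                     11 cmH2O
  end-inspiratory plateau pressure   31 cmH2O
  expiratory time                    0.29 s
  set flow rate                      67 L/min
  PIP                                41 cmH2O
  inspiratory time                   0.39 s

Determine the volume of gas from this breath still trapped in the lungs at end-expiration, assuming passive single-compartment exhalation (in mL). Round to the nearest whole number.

Flow: 67 L/min ÷ 60 = 1.1167 L/s.
Vt = flow × Ti = 1.1167 L/s × 0.39 s × 1000 mL/L = 435.51 mL.
R = (PIP − Pplat)/V̇ = (41 − 31) / 1.1167 = 10.0/1.1167 = 8.955 cmH2O·s/L.
C = Vt/(Pplat − PEEP) = 435.51 / (31 − 11) = 435.51/20.0 = 21.776 mL/cmH2O.
τ = R × C = 8.955 × 0.02178 L/cmH2O = 0.195 s.
Fraction remaining = e^(−Te/τ) = e^(−0.29/0.195) = 0.226.
Trapped volume = 435.51 × 0.226 = 98.425 mL.

98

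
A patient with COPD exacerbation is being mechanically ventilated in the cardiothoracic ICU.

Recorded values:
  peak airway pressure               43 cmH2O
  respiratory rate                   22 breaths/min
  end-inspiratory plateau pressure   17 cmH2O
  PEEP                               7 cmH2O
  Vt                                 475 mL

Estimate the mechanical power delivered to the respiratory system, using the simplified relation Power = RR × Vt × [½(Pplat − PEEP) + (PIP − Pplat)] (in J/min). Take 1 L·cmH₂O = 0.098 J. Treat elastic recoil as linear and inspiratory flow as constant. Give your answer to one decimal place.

31.7

Per-breath work = Vt × [½(Pplat−PEEP) + (PIP−Pplat)] = 0.475 × [0.5×10.0 + 26.0] = 0.475 × 31.0 = 14.725 L·cmH2O.
Power = 22 × 14.725 = 323.95 L·cmH2O/min.
× 0.098 J/(L·cmH2O) → 31.747 J/min.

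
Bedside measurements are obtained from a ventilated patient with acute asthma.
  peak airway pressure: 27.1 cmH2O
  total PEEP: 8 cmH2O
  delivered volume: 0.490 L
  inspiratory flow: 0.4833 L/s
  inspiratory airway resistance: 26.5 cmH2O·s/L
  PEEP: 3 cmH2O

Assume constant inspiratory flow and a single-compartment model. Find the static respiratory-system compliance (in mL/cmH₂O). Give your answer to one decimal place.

77.9

Total PEEP = 8 cmH2O (set 3 + intrinsic 5); this is the baseline alveolar pressure.
Equation of motion (constant flow): PIP = Vt/C + R·V̇ + PEEP.
Vt/C = PIP − R·V̇ − PEEP = 27.1 − 26.5×0.4833 − 8 = 27.1 − 12.807 − 8 = 6.293 cmH2O.
C = Vt / 6.293 = 490 / 6.293 = 77.864 mL/cmH2O.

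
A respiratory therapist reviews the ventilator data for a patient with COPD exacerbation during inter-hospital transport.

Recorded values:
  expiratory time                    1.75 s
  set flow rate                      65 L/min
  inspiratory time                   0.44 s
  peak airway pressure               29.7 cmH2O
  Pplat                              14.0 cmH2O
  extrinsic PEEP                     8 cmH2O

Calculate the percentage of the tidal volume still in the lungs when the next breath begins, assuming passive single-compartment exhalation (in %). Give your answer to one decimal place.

21.9

Flow: 65 L/min ÷ 60 = 1.0833 L/s.
Vt = flow × Ti = 1.0833 L/s × 0.44 s × 1000 mL/L = 476.65 mL.
R = (PIP − Pplat)/V̇ = (29.7 − 14.0) / 1.0833 = 15.7/1.0833 = 14.493 cmH2O·s/L.
C = Vt/(Pplat − PEEP) = 476.65 / (14.0 − 8) = 476.65/6.0 = 79.442 mL/cmH2O.
τ = R × C = 14.493 × 0.07944 L/cmH2O = 1.151 s.
Fraction remaining at end-expiration = e^(−Te/τ) = e^(−1.75/1.151) = 0.2186 → 21.86%.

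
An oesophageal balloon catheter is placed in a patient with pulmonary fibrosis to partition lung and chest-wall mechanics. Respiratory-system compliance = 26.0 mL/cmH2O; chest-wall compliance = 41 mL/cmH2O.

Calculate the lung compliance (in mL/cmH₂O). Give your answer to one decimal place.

71.1

1/CL = 1/Crs − 1/Ccw.
1/CL = 1/26.0 − 1/41 = 0.01407.
CL = 71.073 mL/cmH2O.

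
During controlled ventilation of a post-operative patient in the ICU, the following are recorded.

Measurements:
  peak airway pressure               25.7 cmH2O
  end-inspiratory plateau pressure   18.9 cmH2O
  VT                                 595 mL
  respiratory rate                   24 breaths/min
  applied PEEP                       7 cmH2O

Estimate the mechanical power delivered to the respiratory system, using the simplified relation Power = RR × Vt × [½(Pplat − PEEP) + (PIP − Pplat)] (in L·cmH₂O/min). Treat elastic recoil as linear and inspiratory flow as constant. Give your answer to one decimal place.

Per-breath work = Vt × [½(Pplat−PEEP) + (PIP−Pplat)] = 0.595 × [0.5×11.9 + 6.8] = 0.595 × 12.75 = 7.586 L·cmH2O.
Power = 24 × 7.586 = 182.06 L·cmH2O/min.

182.1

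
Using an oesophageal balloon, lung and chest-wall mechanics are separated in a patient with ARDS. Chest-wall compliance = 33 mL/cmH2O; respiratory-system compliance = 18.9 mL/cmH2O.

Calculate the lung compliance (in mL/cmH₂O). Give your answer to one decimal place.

44.2

1/CL = 1/Crs − 1/Ccw.
1/CL = 1/18.9 − 1/33 = 0.02261.
CL = 44.228 mL/cmH2O.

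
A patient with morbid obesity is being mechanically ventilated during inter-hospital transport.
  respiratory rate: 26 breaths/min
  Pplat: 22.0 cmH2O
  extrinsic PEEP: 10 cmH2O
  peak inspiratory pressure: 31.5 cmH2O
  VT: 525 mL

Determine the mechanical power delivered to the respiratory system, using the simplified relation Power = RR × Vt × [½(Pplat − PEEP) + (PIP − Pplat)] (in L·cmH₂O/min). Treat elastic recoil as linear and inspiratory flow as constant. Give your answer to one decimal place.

211.6

Per-breath work = Vt × [½(Pplat−PEEP) + (PIP−Pplat)] = 0.525 × [0.5×12.0 + 9.5] = 0.525 × 15.5 = 8.138 L·cmH2O.
Power = 26 × 8.138 = 211.59 L·cmH2O/min.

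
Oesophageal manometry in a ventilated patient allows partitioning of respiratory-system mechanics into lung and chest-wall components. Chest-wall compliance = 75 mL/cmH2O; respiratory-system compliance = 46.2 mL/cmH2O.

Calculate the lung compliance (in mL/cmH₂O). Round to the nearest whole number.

1/CL = 1/Crs − 1/Ccw.
1/CL = 1/46.2 − 1/75 = 0.008312.
CL = 120.31 mL/cmH2O.

120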